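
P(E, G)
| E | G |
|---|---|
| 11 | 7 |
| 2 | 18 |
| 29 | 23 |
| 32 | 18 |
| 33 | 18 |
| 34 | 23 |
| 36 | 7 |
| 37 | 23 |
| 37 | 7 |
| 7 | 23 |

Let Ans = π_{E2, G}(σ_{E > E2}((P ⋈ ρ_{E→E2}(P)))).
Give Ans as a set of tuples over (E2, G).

ρ[E→E2]: schema becomes (E2, G); tuples unchanged.
Joining P and ρ_{E→E2}(P) on G yields {(11, 7, 11), (11, 7, 36), (11, 7, 37), (2, 18, 2), (2, 18, 32), (2, 18, 33), (29, 23, 29), (29, 23, 34), (29, 23, 37), (29, 23, 7), (32, 18, 2), (32, 18, 32), (32, 18, 33), (33, 18, 2), (33, 18, 32), (33, 18, 33), (34, 23, 29), (34, 23, 34), (34, 23, 37), (34, 23, 7), (36, 7, 11), (36, 7, 36), (36, 7, 37), (37, 23, 29), (37, 23, 34), (37, 23, 37), (37, 23, 7), (37, 7, 11), (37, 7, 36), (37, 7, 37), (7, 23, 29), (7, 23, 34), (7, 23, 37), (7, 23, 7)}.
Selection E > E2: {(29, 23, 7), (32, 18, 2), (33, 18, 2), (33, 18, 32), (34, 23, 29), (34, 23, 7), (36, 7, 11), (37, 23, 29), (37, 23, 34), (37, 23, 7), (37, 7, 11), (37, 7, 36)}
Keep only column(s) E2, G (5 duplicate(s) eliminated): {(11, 7), (2, 18), (29, 23), (32, 18), (34, 23), (36, 7), (7, 23)}

{(11, 7), (2, 18), (29, 23), (32, 18), (34, 23), (36, 7), (7, 23)}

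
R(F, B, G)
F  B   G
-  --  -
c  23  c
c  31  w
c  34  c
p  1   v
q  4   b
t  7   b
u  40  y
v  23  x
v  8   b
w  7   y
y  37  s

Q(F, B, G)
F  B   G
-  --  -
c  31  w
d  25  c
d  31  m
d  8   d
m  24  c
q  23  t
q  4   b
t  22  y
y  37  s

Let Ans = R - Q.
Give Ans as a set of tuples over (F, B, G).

{(c, 23, c), (c, 34, c), (p, 1, v), (t, 7, b), (u, 40, y), (v, 23, x), (v, 8, b), (w, 7, y)}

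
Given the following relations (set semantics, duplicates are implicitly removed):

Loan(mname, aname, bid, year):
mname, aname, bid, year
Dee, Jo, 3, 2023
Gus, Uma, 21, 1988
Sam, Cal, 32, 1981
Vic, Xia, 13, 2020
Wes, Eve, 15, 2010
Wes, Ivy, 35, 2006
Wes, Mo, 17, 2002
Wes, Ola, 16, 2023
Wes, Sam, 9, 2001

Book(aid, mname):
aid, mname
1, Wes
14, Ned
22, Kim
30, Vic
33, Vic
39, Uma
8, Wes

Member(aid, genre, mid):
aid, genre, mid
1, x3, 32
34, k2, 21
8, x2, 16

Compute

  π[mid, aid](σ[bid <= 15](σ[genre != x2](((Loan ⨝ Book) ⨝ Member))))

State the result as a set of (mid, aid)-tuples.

Joining Loan and Book on mname yields {(Vic, Xia, 13, 2020, 30), (Vic, Xia, 13, 2020, 33), (Wes, Eve, 15, 2010, 1), (Wes, Eve, 15, 2010, 8), (Wes, Ivy, 35, 2006, 1), (Wes, Ivy, 35, 2006, 8), (Wes, Mo, 17, 2002, 1), (Wes, Mo, 17, 2002, 8), (Wes, Ola, 16, 2023, 1), (Wes, Ola, 16, 2023, 8), (Wes, Sam, 9, 2001, 1), (Wes, Sam, 9, 2001, 8)}.
Joining (Loan ⨝ Book) and Member on aid yields {(Wes, Eve, 15, 2010, 1, x3, 32), (Wes, Eve, 15, 2010, 8, x2, 16), (Wes, Ivy, 35, 2006, 1, x3, 32), (Wes, Ivy, 35, 2006, 8, x2, 16), (Wes, Mo, 17, 2002, 1, x3, 32), (Wes, Mo, 17, 2002, 8, x2, 16), (Wes, Ola, 16, 2023, 1, x3, 32), (Wes, Ola, 16, 2023, 8, x2, 16), (Wes, Sam, 9, 2001, 1, x3, 32), (Wes, Sam, 9, 2001, 8, x2, 16)}.
Selection genre != x2: {(Wes, Eve, 15, 2010, 1, x3, 32), (Wes, Ivy, 35, 2006, 1, x3, 32), (Wes, Mo, 17, 2002, 1, x3, 32), (Wes, Ola, 16, 2023, 1, x3, 32), (Wes, Sam, 9, 2001, 1, x3, 32)}
Selection bid <= 15: {(Wes, Eve, 15, 2010, 1, x3, 32), (Wes, Sam, 9, 2001, 1, x3, 32)}
Projecting to mid, aid (1 duplicate(s) eliminated): {(32, 1)}

{(32, 1)}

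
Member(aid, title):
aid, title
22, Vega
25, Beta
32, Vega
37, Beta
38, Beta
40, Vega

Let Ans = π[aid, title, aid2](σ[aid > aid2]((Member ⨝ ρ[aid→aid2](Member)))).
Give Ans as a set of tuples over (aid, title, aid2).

{(32, Vega, 22), (37, Beta, 25), (38, Beta, 25), (38, Beta, 37), (40, Vega, 22), (40, Vega, 32)}

ρ[aid→aid2]: schema becomes (aid2, title); tuples unchanged.
Natural join on title: {(22, Vega, 22), (22, Vega, 32), (22, Vega, 40), (25, Beta, 25), (25, Beta, 37), (25, Beta, 38), (32, Vega, 22), (32, Vega, 32), (32, Vega, 40), (37, Beta, 25), (37, Beta, 37), (37, Beta, 38), (38, Beta, 25), (38, Beta, 37), (38, Beta, 38), (40, Vega, 22), (40, Vega, 32), (40, Vega, 40)}
Selection aid > aid2: {(32, Vega, 22), (37, Beta, 25), (38, Beta, 25), (38, Beta, 37), (40, Vega, 22), (40, Vega, 32)}
π[aid, title, aid2]: project onto (aid, title, aid2) → {(32, Vega, 22), (37, Beta, 25), (38, Beta, 25), (38, Beta, 37), (40, Vega, 22), (40, Vega, 32)}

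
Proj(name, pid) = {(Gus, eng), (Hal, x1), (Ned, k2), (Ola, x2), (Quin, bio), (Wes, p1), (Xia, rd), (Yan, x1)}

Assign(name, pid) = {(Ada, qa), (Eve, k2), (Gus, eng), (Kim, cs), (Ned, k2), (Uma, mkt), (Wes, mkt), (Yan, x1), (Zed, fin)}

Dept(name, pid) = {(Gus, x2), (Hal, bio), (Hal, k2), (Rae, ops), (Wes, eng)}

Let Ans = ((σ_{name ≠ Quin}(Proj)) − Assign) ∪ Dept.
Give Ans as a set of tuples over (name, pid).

{(Gus, x2), (Hal, bio), (Hal, k2), (Hal, x1), (Ola, x2), (Rae, ops), (Wes, eng), (Wes, p1), (Xia, rd)}

Filtering on name ≠ Quin leaves {(Gus, eng), (Hal, x1), (Ned, k2), (Ola, x2), (Wes, p1), (Xia, rd), (Yan, x1)}.
Set difference of the two operands is {(Hal, x1), (Ola, x2), (Wes, p1), (Xia, rd)}.
Set union of the two operands is {(Gus, x2), (Hal, bio), (Hal, k2), (Hal, x1), (Ola, x2), (Rae, ops), (Wes, eng), (Wes, p1), (Xia, rd)}.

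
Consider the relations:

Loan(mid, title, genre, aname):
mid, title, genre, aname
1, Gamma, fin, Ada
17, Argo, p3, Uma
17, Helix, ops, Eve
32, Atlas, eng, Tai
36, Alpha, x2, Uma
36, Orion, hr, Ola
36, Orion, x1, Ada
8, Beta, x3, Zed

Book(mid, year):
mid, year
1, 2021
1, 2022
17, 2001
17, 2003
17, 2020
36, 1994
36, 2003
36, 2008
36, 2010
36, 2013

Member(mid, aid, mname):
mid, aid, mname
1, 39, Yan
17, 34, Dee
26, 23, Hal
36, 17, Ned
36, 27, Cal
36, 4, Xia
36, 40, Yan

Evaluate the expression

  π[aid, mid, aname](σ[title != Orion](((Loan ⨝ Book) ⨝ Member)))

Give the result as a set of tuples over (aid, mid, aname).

{(17, 36, Uma), (27, 36, Uma), (34, 17, Eve), (34, 17, Uma), (39, 1, Ada), (4, 36, Uma), (40, 36, Uma)}

Loan ⋈ Book (natural join on mid): {(1, Gamma, fin, Ada, 2021), (1, Gamma, fin, Ada, 2022), (17, Argo, p3, Uma, 2001), (17, Argo, p3, Uma, 2003), (17, Argo, p3, Uma, 2020), (17, Helix, ops, Eve, 2001), (17, Helix, ops, Eve, 2003), (17, Helix, ops, Eve, 2020), (36, Alpha, x2, Uma, 1994), (36, Alpha, x2, Uma, 2003), (36, Alpha, x2, Uma, 2008), (36, Alpha, x2, Uma, 2010), (36, Alpha, x2, Uma, 2013), (36, Orion, hr, Ola, 1994), (36, Orion, hr, Ola, 2003), (36, Orion, hr, Ola, 2008), (36, Orion, hr, Ola, 2010), (36, Orion, hr, Ola, 2013), (36, Orion, x1, Ada, 1994), (36, Orion, x1, Ada, 2003), (36, Orion, x1, Ada, 2008), (36, Orion, x1, Ada, 2010), (36, Orion, x1, Ada, 2013)}
(Loan ⨝ Book) ⋈ Member (natural join on mid): {(1, Gamma, fin, Ada, 2021, 39, Yan), (1, Gamma, fin, Ada, 2022, 39, Yan), (17, Argo, p3, Uma, 2001, 34, Dee), (17, Argo, p3, Uma, 2003, 34, Dee), (17, Argo, p3, Uma, 2020, 34, Dee), (17, Helix, ops, Eve, 2001, 34, Dee), (17, Helix, ops, Eve, 2003, 34, Dee), (17, Helix, ops, Eve, 2020, 34, Dee), (36, Alpha, x2, Uma, 1994, 17, Ned), (36, Alpha, x2, Uma, 1994, 27, Cal), (36, Alpha, x2, Uma, 1994, 4, Xia), (36, Alpha, x2, Uma, 1994, 40, Yan), (36, Alpha, x2, Uma, 2003, 17, Ned), (36, Alpha, x2, Uma, 2003, 27, Cal), (36, Alpha, x2, Uma, 2003, 4, Xia), (36, Alpha, x2, Uma, 2003, 40, Yan), (36, Alpha, x2, Uma, 2008, 17, Ned), (36, Alpha, x2, Uma, 2008, 27, Cal), (36, Alpha, x2, Uma, 2008, 4, Xia), (36, Alpha, x2, Uma, 2008, 40, Yan), (36, Alpha, x2, Uma, 2010, 17, Ned), (36, Alpha, x2, Uma, 2010, 27, Cal), (36, Alpha, x2, Uma, 2010, 4, Xia), (36, Alpha, x2, Uma, 2010, 40, Yan), (36, Alpha, x2, Uma, 2013, 17, Ned), (36, Alpha, x2, Uma, 2013, 27, Cal), (36, Alpha, x2, Uma, 2013, 4, Xia), (36, Alpha, x2, Uma, 2013, 40, Yan), (36, Orion, hr, Ola, 1994, 17, Ned), (36, Orion, hr, Ola, 1994, 27, Cal), (36, Orion, hr, Ola, 1994, 4, Xia), (36, Orion, hr, Ola, 1994, 40, Yan), (36, Orion, hr, Ola, 2003, 17, Ned), (36, Orion, hr, Ola, 2003, 27, Cal), (36, Orion, hr, Ola, 2003, 4, Xia), (36, Orion, hr, Ola, 2003, 40, Yan), (36, Orion, hr, Ola, 2008, 17, Ned), (36, Orion, hr, Ola, 2008, 27, Cal), (36, Orion, hr, Ola, 2008, 4, Xia), (36, Orion, hr, Ola, 2008, 40, Yan), (36, Orion, hr, Ola, 2010, 17, Ned), (36, Orion, hr, Ola, 2010, 27, Cal), (36, Orion, hr, Ola, 2010, 4, Xia), (36, Orion, hr, Ola, 2010, 40, Yan), (36, Orion, hr, Ola, 2013, 17, Ned), (36, Orion, hr, Ola, 2013, 27, Cal), (36, Orion, hr, Ola, 2013, 4, Xia), (36, Orion, hr, Ola, 2013, 40, Yan), (36, Orion, x1, Ada, 1994, 17, Ned), (36, Orion, x1, Ada, 1994, 27, Cal), (36, Orion, x1, Ada, 1994, 4, Xia), (36, Orion, x1, Ada, 1994, 40, Yan), (36, Orion, x1, Ada, 2003, 17, Ned), (36, Orion, x1, Ada, 2003, 27, Cal), (36, Orion, x1, Ada, 2003, 4, Xia), (36, Orion, x1, Ada, 2003, 40, Yan), (36, Orion, x1, Ada, 2008, 17, Ned), (36, Orion, x1, Ada, 2008, 27, Cal), (36, Orion, x1, Ada, 2008, 4, Xia), (36, Orion, x1, Ada, 2008, 40, Yan), (36, Orion, x1, Ada, 2010, 17, Ned), (36, Orion, x1, Ada, 2010, 27, Cal), (36, Orion, x1, Ada, 2010, 4, Xia), (36, Orion, x1, Ada, 2010, 40, Yan), (36, Orion, x1, Ada, 2013, 17, Ned), (36, Orion, x1, Ada, 2013, 27, Cal), (36, Orion, x1, Ada, 2013, 4, Xia), (36, Orion, x1, Ada, 2013, 40, Yan)}
Filtering on title != Orion leaves {(1, Gamma, fin, Ada, 2021, 39, Yan), (1, Gamma, fin, Ada, 2022, 39, Yan), (17, Argo, p3, Uma, 2001, 34, Dee), (17, Argo, p3, Uma, 2003, 34, Dee), (17, Argo, p3, Uma, 2020, 34, Dee), (17, Helix, ops, Eve, 2001, 34, Dee), (17, Helix, ops, Eve, 2003, 34, Dee), (17, Helix, ops, Eve, 2020, 34, Dee), (36, Alpha, x2, Uma, 1994, 17, Ned), (36, Alpha, x2, Uma, 1994, 27, Cal), (36, Alpha, x2, Uma, 1994, 4, Xia), (36, Alpha, x2, Uma, 1994, 40, Yan), (36, Alpha, x2, Uma, 2003, 17, Ned), (36, Alpha, x2, Uma, 2003, 27, Cal), (36, Alpha, x2, Uma, 2003, 4, Xia), (36, Alpha, x2, Uma, 2003, 40, Yan), (36, Alpha, x2, Uma, 2008, 17, Ned), (36, Alpha, x2, Uma, 2008, 27, Cal), (36, Alpha, x2, Uma, 2008, 4, Xia), (36, Alpha, x2, Uma, 2008, 40, Yan), (36, Alpha, x2, Uma, 2010, 17, Ned), (36, Alpha, x2, Uma, 2010, 27, Cal), (36, Alpha, x2, Uma, 2010, 4, Xia), (36, Alpha, x2, Uma, 2010, 40, Yan), (36, Alpha, x2, Uma, 2013, 17, Ned), (36, Alpha, x2, Uma, 2013, 27, Cal), (36, Alpha, x2, Uma, 2013, 4, Xia), (36, Alpha, x2, Uma, 2013, 40, Yan)}.
Keep only column(s) aid, mid, aname (21 duplicate(s) eliminated): {(17, 36, Uma), (27, 36, Uma), (34, 17, Eve), (34, 17, Uma), (39, 1, Ada), (4, 36, Uma), (40, 36, Uma)}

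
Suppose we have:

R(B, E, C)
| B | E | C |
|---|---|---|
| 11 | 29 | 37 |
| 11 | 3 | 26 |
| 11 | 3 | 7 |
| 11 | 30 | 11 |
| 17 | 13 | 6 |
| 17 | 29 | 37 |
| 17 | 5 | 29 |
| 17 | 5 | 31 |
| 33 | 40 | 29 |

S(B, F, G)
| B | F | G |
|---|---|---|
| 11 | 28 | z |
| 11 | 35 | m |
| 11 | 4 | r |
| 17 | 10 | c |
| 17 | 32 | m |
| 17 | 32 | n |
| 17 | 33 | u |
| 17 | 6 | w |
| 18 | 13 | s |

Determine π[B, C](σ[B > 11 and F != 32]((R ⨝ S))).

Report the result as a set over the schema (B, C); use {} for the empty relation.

Natural join on B: {(11, 29, 37, 28, z), (11, 29, 37, 35, m), (11, 29, 37, 4, r), (11, 3, 26, 28, z), (11, 3, 26, 35, m), (11, 3, 26, 4, r), (11, 3, 7, 28, z), (11, 3, 7, 35, m), (11, 3, 7, 4, r), (11, 30, 11, 28, z), (11, 30, 11, 35, m), (11, 30, 11, 4, r), (17, 13, 6, 10, c), (17, 13, 6, 32, m), (17, 13, 6, 32, n), (17, 13, 6, 33, u), (17, 13, 6, 6, w), (17, 29, 37, 10, c), (17, 29, 37, 32, m), (17, 29, 37, 32, n), (17, 29, 37, 33, u), (17, 29, 37, 6, w), (17, 5, 29, 10, c), (17, 5, 29, 32, m), (17, 5, 29, 32, n), (17, 5, 29, 33, u), (17, 5, 29, 6, w), (17, 5, 31, 10, c), (17, 5, 31, 32, m), (17, 5, 31, 32, n), (17, 5, 31, 33, u), (17, 5, 31, 6, w)}
Selection B > 11 and F != 32: {(17, 13, 6, 10, c), (17, 13, 6, 33, u), (17, 13, 6, 6, w), (17, 29, 37, 10, c), (17, 29, 37, 33, u), (17, 29, 37, 6, w), (17, 5, 29, 10, c), (17, 5, 29, 33, u), (17, 5, 29, 6, w), (17, 5, 31, 10, c), (17, 5, 31, 33, u), (17, 5, 31, 6, w)}
Keep only column(s) B, C (8 duplicate(s) eliminated): {(17, 29), (17, 31), (17, 37), (17, 6)}

{(17, 29), (17, 31), (17, 37), (17, 6)}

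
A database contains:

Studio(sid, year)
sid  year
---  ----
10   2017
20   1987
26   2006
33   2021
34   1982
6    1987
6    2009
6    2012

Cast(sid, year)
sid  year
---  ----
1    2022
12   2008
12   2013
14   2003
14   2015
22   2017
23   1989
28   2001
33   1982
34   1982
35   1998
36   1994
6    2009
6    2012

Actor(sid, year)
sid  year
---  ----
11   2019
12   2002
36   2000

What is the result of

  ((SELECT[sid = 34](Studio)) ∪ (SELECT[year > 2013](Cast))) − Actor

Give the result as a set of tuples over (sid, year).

{(1, 2022), (14, 2015), (22, 2017), (34, 1982)}

Apply σ_{sid = 34}; surviving tuples: {(34, 1982)}
Apply σ_{year > 2013}; surviving tuples: {(1, 2022), (14, 2015), (22, 2017)}
Taking the union: {(1, 2022), (14, 2015), (22, 2017), (34, 1982)}
Taking the difference: {(1, 2022), (14, 2015), (22, 2017), (34, 1982)}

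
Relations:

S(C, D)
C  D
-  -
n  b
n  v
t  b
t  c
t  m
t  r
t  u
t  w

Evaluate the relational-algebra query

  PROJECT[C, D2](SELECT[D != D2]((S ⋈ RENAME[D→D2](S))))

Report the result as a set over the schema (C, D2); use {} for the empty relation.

{(n, b), (n, v), (t, b), (t, c), (t, m), (t, r), (t, u), (t, w)}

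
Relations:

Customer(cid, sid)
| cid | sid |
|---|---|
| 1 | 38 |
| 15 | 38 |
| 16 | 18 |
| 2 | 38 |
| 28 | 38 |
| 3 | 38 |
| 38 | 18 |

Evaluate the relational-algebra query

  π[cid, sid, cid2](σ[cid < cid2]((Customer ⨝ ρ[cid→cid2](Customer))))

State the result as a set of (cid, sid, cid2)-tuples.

{(1, 38, 15), (1, 38, 2), (1, 38, 28), (1, 38, 3), (15, 38, 28), (16, 18, 38), (2, 38, 15), (2, 38, 28), (2, 38, 3), (3, 38, 15), (3, 38, 28)}

ρ[cid→cid2]: schema becomes (cid2, sid); tuples unchanged.
Joining Customer and ρ[cid→cid2](Customer) on sid yields {(1, 38, 1), (1, 38, 15), (1, 38, 2), (1, 38, 28), (1, 38, 3), (15, 38, 1), (15, 38, 15), (15, 38, 2), (15, 38, 28), (15, 38, 3), (16, 18, 16), (16, 18, 38), (2, 38, 1), (2, 38, 15), (2, 38, 2), (2, 38, 28), (2, 38, 3), (28, 38, 1), (28, 38, 15), (28, 38, 2), (28, 38, 28), (28, 38, 3), (3, 38, 1), (3, 38, 15), (3, 38, 2), (3, 38, 28), (3, 38, 3), (38, 18, 16), (38, 18, 38)}.
Selection cid < cid2: {(1, 38, 15), (1, 38, 2), (1, 38, 28), (1, 38, 3), (15, 38, 28), (16, 18, 38), (2, 38, 15), (2, 38, 28), (2, 38, 3), (3, 38, 15), (3, 38, 28)}
Keep only column(s) cid, sid, cid2: {(1, 38, 15), (1, 38, 2), (1, 38, 28), (1, 38, 3), (15, 38, 28), (16, 18, 38), (2, 38, 15), (2, 38, 28), (2, 38, 3), (3, 38, 15), (3, 38, 28)}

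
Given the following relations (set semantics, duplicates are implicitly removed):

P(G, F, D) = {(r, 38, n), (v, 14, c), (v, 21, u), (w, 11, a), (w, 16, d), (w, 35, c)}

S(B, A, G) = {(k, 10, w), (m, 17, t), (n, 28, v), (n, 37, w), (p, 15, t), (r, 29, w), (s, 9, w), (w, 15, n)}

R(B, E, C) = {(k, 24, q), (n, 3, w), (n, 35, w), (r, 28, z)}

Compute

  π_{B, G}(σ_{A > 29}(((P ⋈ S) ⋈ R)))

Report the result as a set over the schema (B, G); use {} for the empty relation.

{(n, w)}

Natural join on G: {(v, 14, c, n, 28), (v, 21, u, n, 28), (w, 11, a, k, 10), (w, 11, a, n, 37), (w, 11, a, r, 29), (w, 11, a, s, 9), (w, 16, d, k, 10), (w, 16, d, n, 37), (w, 16, d, r, 29), (w, 16, d, s, 9), (w, 35, c, k, 10), (w, 35, c, n, 37), (w, 35, c, r, 29), (w, 35, c, s, 9)}
Natural join on B: {(v, 14, c, n, 28, 3, w), (v, 14, c, n, 28, 35, w), (v, 21, u, n, 28, 3, w), (v, 21, u, n, 28, 35, w), (w, 11, a, k, 10, 24, q), (w, 11, a, n, 37, 3, w), (w, 11, a, n, 37, 35, w), (w, 11, a, r, 29, 28, z), (w, 16, d, k, 10, 24, q), (w, 16, d, n, 37, 3, w), (w, 16, d, n, 37, 35, w), (w, 16, d, r, 29, 28, z), (w, 35, c, k, 10, 24, q), (w, 35, c, n, 37, 3, w), (w, 35, c, n, 37, 35, w), (w, 35, c, r, 29, 28, z)}
Filtering on A > 29 leaves {(w, 11, a, n, 37, 3, w), (w, 11, a, n, 37, 35, w), (w, 16, d, n, 37, 3, w), (w, 16, d, n, 37, 35, w), (w, 35, c, n, 37, 3, w), (w, 35, c, n, 37, 35, w)}.
Projecting to B, G (5 duplicate(s) eliminated): {(n, w)}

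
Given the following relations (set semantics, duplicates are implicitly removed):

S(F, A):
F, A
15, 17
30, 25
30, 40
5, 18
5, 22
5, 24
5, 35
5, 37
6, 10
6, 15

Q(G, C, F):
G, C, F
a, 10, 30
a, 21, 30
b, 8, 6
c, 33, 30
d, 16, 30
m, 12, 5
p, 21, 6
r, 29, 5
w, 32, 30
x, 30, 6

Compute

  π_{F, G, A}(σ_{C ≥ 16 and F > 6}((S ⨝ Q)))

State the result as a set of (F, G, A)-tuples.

{(30, a, 25), (30, a, 40), (30, c, 25), (30, c, 40), (30, d, 25), (30, d, 40), (30, w, 25), (30, w, 40)}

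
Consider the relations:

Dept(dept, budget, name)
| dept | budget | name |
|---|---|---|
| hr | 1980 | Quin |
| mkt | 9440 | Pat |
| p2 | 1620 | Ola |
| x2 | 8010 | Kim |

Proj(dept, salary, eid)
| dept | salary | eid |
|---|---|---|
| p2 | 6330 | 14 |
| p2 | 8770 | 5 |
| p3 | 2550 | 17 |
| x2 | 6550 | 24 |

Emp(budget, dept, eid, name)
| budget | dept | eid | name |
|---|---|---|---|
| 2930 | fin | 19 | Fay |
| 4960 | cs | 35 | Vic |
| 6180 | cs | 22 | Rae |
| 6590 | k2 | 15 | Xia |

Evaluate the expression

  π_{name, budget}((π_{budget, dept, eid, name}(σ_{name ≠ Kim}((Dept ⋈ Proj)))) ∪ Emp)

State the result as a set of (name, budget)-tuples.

Dept ⋈ Proj (natural join on dept): {(p2, 1620, Ola, 6330, 14), (p2, 1620, Ola, 8770, 5), (x2, 8010, Kim, 6550, 24)}
Apply σ_{name ≠ Kim}; surviving tuples: {(p2, 1620, Ola, 6330, 14), (p2, 1620, Ola, 8770, 5)}
Keep only column(s) budget, dept, eid, name: {(1620, p2, 14, Ola), (1620, p2, 5, Ola)}
Union: {(1620, p2, 14, Ola), (1620, p2, 5, Ola)} with {(2930, fin, 19, Fay), (4960, cs, 35, Vic), (6180, cs, 22, Rae), (6590, k2, 15, Xia)} → {(1620, p2, 14, Ola), (1620, p2, 5, Ola), (2930, fin, 19, Fay), (4960, cs, 35, Vic), (6180, cs, 22, Rae), (6590, k2, 15, Xia)}
Keep only column(s) name, budget (1 duplicate(s) eliminated): {(Fay, 2930), (Ola, 1620), (Rae, 6180), (Vic, 4960), (Xia, 6590)}

{(Fay, 2930), (Ola, 1620), (Rae, 6180), (Vic, 4960), (Xia, 6590)}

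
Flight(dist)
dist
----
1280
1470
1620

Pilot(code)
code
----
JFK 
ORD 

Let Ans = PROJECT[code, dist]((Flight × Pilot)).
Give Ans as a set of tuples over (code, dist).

{(JFK, 1280), (JFK, 1470), (JFK, 1620), (ORD, 1280), (ORD, 1470), (ORD, 1620)}

Flight × Pilot: Cartesian product, 3·2 = 6 tuples over (dist, code).
Projecting to code, dist: {(JFK, 1280), (JFK, 1470), (JFK, 1620), (ORD, 1280), (ORD, 1470), (ORD, 1620)}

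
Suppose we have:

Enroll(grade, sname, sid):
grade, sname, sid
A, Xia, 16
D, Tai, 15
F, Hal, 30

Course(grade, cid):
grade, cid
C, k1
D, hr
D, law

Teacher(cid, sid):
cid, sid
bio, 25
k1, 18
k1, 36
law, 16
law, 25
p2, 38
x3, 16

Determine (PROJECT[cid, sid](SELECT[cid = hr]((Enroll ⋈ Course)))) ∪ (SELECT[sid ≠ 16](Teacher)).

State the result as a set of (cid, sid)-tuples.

Enroll ⋈ Course (natural join on grade): {(D, Tai, 15, hr), (D, Tai, 15, law)}
Selection cid = hr: {(D, Tai, 15, hr)}
π[cid, sid]: project onto (cid, sid) → {(hr, 15)}
Selection sid ≠ 16: {(bio, 25), (k1, 18), (k1, 36), (law, 25), (p2, 38)}
Set union of the two operands is {(bio, 25), (hr, 15), (k1, 18), (k1, 36), (law, 25), (p2, 38)}.

{(bio, 25), (hr, 15), (k1, 18), (k1, 36), (law, 25), (p2, 38)}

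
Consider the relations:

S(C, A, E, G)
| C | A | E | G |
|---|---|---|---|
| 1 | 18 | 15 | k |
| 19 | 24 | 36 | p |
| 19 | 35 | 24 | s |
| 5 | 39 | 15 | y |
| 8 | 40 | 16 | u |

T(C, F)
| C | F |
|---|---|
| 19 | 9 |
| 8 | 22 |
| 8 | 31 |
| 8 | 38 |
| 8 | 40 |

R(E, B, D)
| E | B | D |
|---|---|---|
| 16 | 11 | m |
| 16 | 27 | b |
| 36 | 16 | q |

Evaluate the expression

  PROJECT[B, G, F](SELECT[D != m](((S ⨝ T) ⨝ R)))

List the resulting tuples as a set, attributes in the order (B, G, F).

S ⋈ T (natural join on C): {(19, 24, 36, p, 9), (19, 35, 24, s, 9), (8, 40, 16, u, 22), (8, 40, 16, u, 31), (8, 40, 16, u, 38), (8, 40, 16, u, 40)}
(S ⨝ T) ⋈ R (natural join on E): {(19, 24, 36, p, 9, 16, q), (8, 40, 16, u, 22, 11, m), (8, 40, 16, u, 22, 27, b), (8, 40, 16, u, 31, 11, m), (8, 40, 16, u, 31, 27, b), (8, 40, 16, u, 38, 11, m), (8, 40, 16, u, 38, 27, b), (8, 40, 16, u, 40, 11, m), (8, 40, 16, u, 40, 27, b)}
Apply σ_{D != m}; surviving tuples: {(19, 24, 36, p, 9, 16, q), (8, 40, 16, u, 22, 27, b), (8, 40, 16, u, 31, 27, b), (8, 40, 16, u, 38, 27, b), (8, 40, 16, u, 40, 27, b)}
π_{B, G, F} gives {(16, p, 9), (27, u, 22), (27, u, 31), (27, u, 38), (27, u, 40)}.

{(16, p, 9), (27, u, 22), (27, u, 31), (27, u, 38), (27, u, 40)}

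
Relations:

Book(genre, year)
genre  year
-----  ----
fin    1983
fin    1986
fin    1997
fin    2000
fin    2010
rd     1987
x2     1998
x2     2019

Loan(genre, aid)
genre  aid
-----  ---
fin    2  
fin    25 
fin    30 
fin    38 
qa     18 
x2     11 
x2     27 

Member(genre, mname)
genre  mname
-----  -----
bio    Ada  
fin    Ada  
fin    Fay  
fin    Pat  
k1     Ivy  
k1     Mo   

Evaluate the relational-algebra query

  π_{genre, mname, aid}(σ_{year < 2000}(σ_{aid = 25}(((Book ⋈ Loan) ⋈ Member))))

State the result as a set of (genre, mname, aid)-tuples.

Book ⋈ Loan (natural join on genre): {(fin, 1983, 2), (fin, 1983, 25), (fin, 1983, 30), (fin, 1983, 38), (fin, 1986, 2), (fin, 1986, 25), (fin, 1986, 30), (fin, 1986, 38), (fin, 1997, 2), (fin, 1997, 25), (fin, 1997, 30), (fin, 1997, 38), (fin, 2000, 2), (fin, 2000, 25), (fin, 2000, 30), (fin, 2000, 38), (fin, 2010, 2), (fin, 2010, 25), (fin, 2010, 30), (fin, 2010, 38), (x2, 1998, 11), (x2, 1998, 27), (x2, 2019, 11), (x2, 2019, 27)}
(Book ⋈ Loan) ⋈ Member (natural join on genre): {(fin, 1983, 2, Ada), (fin, 1983, 2, Fay), (fin, 1983, 2, Pat), (fin, 1983, 25, Ada), (fin, 1983, 25, Fay), (fin, 1983, 25, Pat), (fin, 1983, 30, Ada), (fin, 1983, 30, Fay), (fin, 1983, 30, Pat), (fin, 1983, 38, Ada), (fin, 1983, 38, Fay), (fin, 1983, 38, Pat), (fin, 1986, 2, Ada), (fin, 1986, 2, Fay), (fin, 1986, 2, Pat), (fin, 1986, 25, Ada), (fin, 1986, 25, Fay), (fin, 1986, 25, Pat), (fin, 1986, 30, Ada), (fin, 1986, 30, Fay), (fin, 1986, 30, Pat), (fin, 1986, 38, Ada), (fin, 1986, 38, Fay), (fin, 1986, 38, Pat), (fin, 1997, 2, Ada), (fin, 1997, 2, Fay), (fin, 1997, 2, Pat), (fin, 1997, 25, Ada), (fin, 1997, 25, Fay), (fin, 1997, 25, Pat), (fin, 1997, 30, Ada), (fin, 1997, 30, Fay), (fin, 1997, 30, Pat), (fin, 1997, 38, Ada), (fin, 1997, 38, Fay), (fin, 1997, 38, Pat), (fin, 2000, 2, Ada), (fin, 2000, 2, Fay), (fin, 2000, 2, Pat), (fin, 2000, 25, Ada), (fin, 2000, 25, Fay), (fin, 2000, 25, Pat), (fin, 2000, 30, Ada), (fin, 2000, 30, Fay), (fin, 2000, 30, Pat), (fin, 2000, 38, Ada), (fin, 2000, 38, Fay), (fin, 2000, 38, Pat), (fin, 2010, 2, Ada), (fin, 2010, 2, Fay), (fin, 2010, 2, Pat), (fin, 2010, 25, Ada), (fin, 2010, 25, Fay), (fin, 2010, 25, Pat), (fin, 2010, 30, Ada), (fin, 2010, 30, Fay), (fin, 2010, 30, Pat), (fin, 2010, 38, Ada), (fin, 2010, 38, Fay), (fin, 2010, 38, Pat)}
Apply σ_{aid = 25}; surviving tuples: {(fin, 1983, 25, Ada), (fin, 1983, 25, Fay), (fin, 1983, 25, Pat), (fin, 1986, 25, Ada), (fin, 1986, 25, Fay), (fin, 1986, 25, Pat), (fin, 1997, 25, Ada), (fin, 1997, 25, Fay), (fin, 1997, 25, Pat), (fin, 2000, 25, Ada), (fin, 2000, 25, Fay), (fin, 2000, 25, Pat), (fin, 2010, 25, Ada), (fin, 2010, 25, Fay), (fin, 2010, 25, Pat)}
Apply σ_{year < 2000}; surviving tuples: {(fin, 1983, 25, Ada), (fin, 1983, 25, Fay), (fin, 1983, 25, Pat), (fin, 1986, 25, Ada), (fin, 1986, 25, Fay), (fin, 1986, 25, Pat), (fin, 1997, 25, Ada), (fin, 1997, 25, Fay), (fin, 1997, 25, Pat)}
Projecting to genre, mname, aid (6 duplicate(s) eliminated): {(fin, Ada, 25), (fin, Fay, 25), (fin, Pat, 25)}

{(fin, Ada, 25), (fin, Fay, 25), (fin, Pat, 25)}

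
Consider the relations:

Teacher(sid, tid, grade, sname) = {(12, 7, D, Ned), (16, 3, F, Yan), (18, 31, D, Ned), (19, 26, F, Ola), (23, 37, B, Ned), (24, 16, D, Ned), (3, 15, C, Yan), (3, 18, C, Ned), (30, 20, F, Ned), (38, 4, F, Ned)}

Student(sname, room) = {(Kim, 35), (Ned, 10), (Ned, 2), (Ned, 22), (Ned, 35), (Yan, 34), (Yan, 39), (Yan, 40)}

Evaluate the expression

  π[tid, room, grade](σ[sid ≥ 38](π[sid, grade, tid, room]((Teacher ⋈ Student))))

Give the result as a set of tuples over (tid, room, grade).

{(4, 10, F), (4, 2, F), (4, 22, F), (4, 35, F)}

Joining Teacher and Student on sname yields {(12, 7, D, Ned, 10), (12, 7, D, Ned, 2), (12, 7, D, Ned, 22), (12, 7, D, Ned, 35), (16, 3, F, Yan, 34), (16, 3, F, Yan, 39), (16, 3, F, Yan, 40), (18, 31, D, Ned, 10), (18, 31, D, Ned, 2), (18, 31, D, Ned, 22), (18, 31, D, Ned, 35), (23, 37, B, Ned, 10), (23, 37, B, Ned, 2), (23, 37, B, Ned, 22), (23, 37, B, Ned, 35), (24, 16, D, Ned, 10), (24, 16, D, Ned, 2), (24, 16, D, Ned, 22), (24, 16, D, Ned, 35), (3, 15, C, Yan, 34), (3, 15, C, Yan, 39), (3, 15, C, Yan, 40), (3, 18, C, Ned, 10), (3, 18, C, Ned, 2), (3, 18, C, Ned, 22), (3, 18, C, Ned, 35), (30, 20, F, Ned, 10), (30, 20, F, Ned, 2), (30, 20, F, Ned, 22), (30, 20, F, Ned, 35), (38, 4, F, Ned, 10), (38, 4, F, Ned, 2), (38, 4, F, Ned, 22), (38, 4, F, Ned, 35)}.
Projecting to sid, grade, tid, room: {(12, D, 7, 10), (12, D, 7, 2), (12, D, 7, 22), (12, D, 7, 35), (16, F, 3, 34), (16, F, 3, 39), (16, F, 3, 40), (18, D, 31, 10), (18, D, 31, 2), (18, D, 31, 22), (18, D, 31, 35), (23, B, 37, 10), (23, B, 37, 2), (23, B, 37, 22), (23, B, 37, 35), (24, D, 16, 10), (24, D, 16, 2), (24, D, 16, 22), (24, D, 16, 35), (3, C, 15, 34), (3, C, 15, 39), (3, C, 15, 40), (3, C, 18, 10), (3, C, 18, 2), (3, C, 18, 22), (3, C, 18, 35), (30, F, 20, 10), (30, F, 20, 2), (30, F, 20, 22), (30, F, 20, 35), (38, F, 4, 10), (38, F, 4, 2), (38, F, 4, 22), (38, F, 4, 35)}
Filtering on sid ≥ 38 leaves {(38, F, 4, 10), (38, F, 4, 2), (38, F, 4, 22), (38, F, 4, 35)}.
Projecting to tid, room, grade: {(4, 10, F), (4, 2, F), (4, 22, F), (4, 35, F)}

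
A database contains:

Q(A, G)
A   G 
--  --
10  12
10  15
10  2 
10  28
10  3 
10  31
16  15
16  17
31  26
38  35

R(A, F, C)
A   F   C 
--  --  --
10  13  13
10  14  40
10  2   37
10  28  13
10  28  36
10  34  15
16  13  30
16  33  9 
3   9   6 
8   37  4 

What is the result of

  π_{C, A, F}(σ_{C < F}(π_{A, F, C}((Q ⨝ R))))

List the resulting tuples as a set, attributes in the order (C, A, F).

{(13, 10, 28), (15, 10, 34), (9, 16, 33)}

Q ⋈ R (natural join on A): {(10, 12, 13, 13), (10, 12, 14, 40), (10, 12, 2, 37), (10, 12, 28, 13), (10, 12, 28, 36), (10, 12, 34, 15), (10, 15, 13, 13), (10, 15, 14, 40), (10, 15, 2, 37), (10, 15, 28, 13), (10, 15, 28, 36), (10, 15, 34, 15), (10, 2, 13, 13), (10, 2, 14, 40), (10, 2, 2, 37), (10, 2, 28, 13), (10, 2, 28, 36), (10, 2, 34, 15), (10, 28, 13, 13), (10, 28, 14, 40), (10, 28, 2, 37), (10, 28, 28, 13), (10, 28, 28, 36), (10, 28, 34, 15), (10, 3, 13, 13), (10, 3, 14, 40), (10, 3, 2, 37), (10, 3, 28, 13), (10, 3, 28, 36), (10, 3, 34, 15), (10, 31, 13, 13), (10, 31, 14, 40), (10, 31, 2, 37), (10, 31, 28, 13), (10, 31, 28, 36), (10, 31, 34, 15), (16, 15, 13, 30), (16, 15, 33, 9), (16, 17, 13, 30), (16, 17, 33, 9)}
Keep only column(s) A, F, C (32 duplicate(s) eliminated): {(10, 13, 13), (10, 14, 40), (10, 2, 37), (10, 28, 13), (10, 28, 36), (10, 34, 15), (16, 13, 30), (16, 33, 9)}
Apply σ_{C < F}; surviving tuples: {(10, 28, 13), (10, 34, 15), (16, 33, 9)}
Keep only column(s) C, A, F: {(13, 10, 28), (15, 10, 34), (9, 16, 33)}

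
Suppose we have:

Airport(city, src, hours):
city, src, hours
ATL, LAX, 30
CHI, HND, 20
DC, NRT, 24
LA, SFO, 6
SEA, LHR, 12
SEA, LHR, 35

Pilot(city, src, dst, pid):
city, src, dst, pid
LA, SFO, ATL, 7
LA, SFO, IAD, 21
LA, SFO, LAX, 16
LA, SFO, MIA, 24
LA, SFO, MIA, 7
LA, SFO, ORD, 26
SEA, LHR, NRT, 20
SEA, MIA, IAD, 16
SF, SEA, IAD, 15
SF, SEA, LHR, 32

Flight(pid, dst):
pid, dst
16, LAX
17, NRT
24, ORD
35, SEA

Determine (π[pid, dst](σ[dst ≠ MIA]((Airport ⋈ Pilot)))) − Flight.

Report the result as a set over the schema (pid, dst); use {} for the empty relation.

Airport ⋈ Pilot (natural join on city, src): {(LA, SFO, 6, ATL, 7), (LA, SFO, 6, IAD, 21), (LA, SFO, 6, LAX, 16), (LA, SFO, 6, MIA, 24), (LA, SFO, 6, MIA, 7), (LA, SFO, 6, ORD, 26), (SEA, LHR, 12, NRT, 20), (SEA, LHR, 35, NRT, 20)}
Apply σ_{dst ≠ MIA}; surviving tuples: {(LA, SFO, 6, ATL, 7), (LA, SFO, 6, IAD, 21), (LA, SFO, 6, LAX, 16), (LA, SFO, 6, ORD, 26), (SEA, LHR, 12, NRT, 20), (SEA, LHR, 35, NRT, 20)}
π[pid, dst]: project onto (pid, dst) (1 duplicate(s) eliminated) → {(16, LAX), (20, NRT), (21, IAD), (26, ORD), (7, ATL)}
Set difference of the two operands is {(20, NRT), (21, IAD), (26, ORD), (7, ATL)}.

{(20, NRT), (21, IAD), (26, ORD), (7, ATL)}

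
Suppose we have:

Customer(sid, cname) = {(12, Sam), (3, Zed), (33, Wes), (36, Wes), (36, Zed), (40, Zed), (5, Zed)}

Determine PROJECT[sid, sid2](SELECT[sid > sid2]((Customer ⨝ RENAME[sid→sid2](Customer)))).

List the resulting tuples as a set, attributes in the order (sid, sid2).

{(36, 3), (36, 33), (36, 5), (40, 3), (40, 36), (40, 5), (5, 3)}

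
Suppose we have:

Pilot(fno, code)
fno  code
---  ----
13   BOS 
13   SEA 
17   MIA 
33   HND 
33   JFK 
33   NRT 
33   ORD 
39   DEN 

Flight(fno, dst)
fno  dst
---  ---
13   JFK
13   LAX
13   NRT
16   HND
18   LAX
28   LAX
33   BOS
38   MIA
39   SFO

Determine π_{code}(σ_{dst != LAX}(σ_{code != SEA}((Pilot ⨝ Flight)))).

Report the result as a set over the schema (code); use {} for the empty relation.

Joining Pilot and Flight on fno yields {(13, BOS, JFK), (13, BOS, LAX), (13, BOS, NRT), (13, SEA, JFK), (13, SEA, LAX), (13, SEA, NRT), (33, HND, BOS), (33, JFK, BOS), (33, NRT, BOS), (33, ORD, BOS), (39, DEN, SFO)}.
Filtering on code != SEA leaves {(13, BOS, JFK), (13, BOS, LAX), (13, BOS, NRT), (33, HND, BOS), (33, JFK, BOS), (33, NRT, BOS), (33, ORD, BOS), (39, DEN, SFO)}.
Filtering on dst != LAX leaves {(13, BOS, JFK), (13, BOS, NRT), (33, HND, BOS), (33, JFK, BOS), (33, NRT, BOS), (33, ORD, BOS), (39, DEN, SFO)}.
π[code]: project onto (code) (1 duplicate(s) eliminated) → {BOS, DEN, HND, JFK, NRT, ORD}

{BOS, DEN, HND, JFK, NRT, ORD}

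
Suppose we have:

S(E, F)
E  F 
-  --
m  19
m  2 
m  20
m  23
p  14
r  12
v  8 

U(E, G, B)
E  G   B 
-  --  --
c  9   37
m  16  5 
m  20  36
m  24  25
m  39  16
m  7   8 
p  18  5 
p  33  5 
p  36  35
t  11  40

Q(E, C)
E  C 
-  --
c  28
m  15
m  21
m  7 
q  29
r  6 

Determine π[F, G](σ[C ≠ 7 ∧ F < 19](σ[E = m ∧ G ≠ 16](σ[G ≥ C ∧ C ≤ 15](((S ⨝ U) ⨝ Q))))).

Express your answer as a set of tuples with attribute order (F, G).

{(2, 20), (2, 24), (2, 39)}

Joining S and U on E yields {(m, 19, 16, 5), (m, 19, 20, 36), (m, 19, 24, 25), (m, 19, 39, 16), (m, 19, 7, 8), (m, 2, 16, 5), (m, 2, 20, 36), (m, 2, 24, 25), (m, 2, 39, 16), (m, 2, 7, 8), (m, 20, 16, 5), (m, 20, 20, 36), (m, 20, 24, 25), (m, 20, 39, 16), (m, 20, 7, 8), (m, 23, 16, 5), (m, 23, 20, 36), (m, 23, 24, 25), (m, 23, 39, 16), (m, 23, 7, 8), (p, 14, 18, 5), (p, 14, 33, 5), (p, 14, 36, 35)}.
Joining (S ⨝ U) and Q on E yields {(m, 19, 16, 5, 15), (m, 19, 16, 5, 21), (m, 19, 16, 5, 7), (m, 19, 20, 36, 15), (m, 19, 20, 36, 21), (m, 19, 20, 36, 7), (m, 19, 24, 25, 15), (m, 19, 24, 25, 21), (m, 19, 24, 25, 7), (m, 19, 39, 16, 15), (m, 19, 39, 16, 21), (m, 19, 39, 16, 7), (m, 19, 7, 8, 15), (m, 19, 7, 8, 21), (m, 19, 7, 8, 7), (m, 2, 16, 5, 15), (m, 2, 16, 5, 21), (m, 2, 16, 5, 7), (m, 2, 20, 36, 15), (m, 2, 20, 36, 21), (m, 2, 20, 36, 7), (m, 2, 24, 25, 15), (m, 2, 24, 25, 21), (m, 2, 24, 25, 7), (m, 2, 39, 16, 15), (m, 2, 39, 16, 21), (m, 2, 39, 16, 7), (m, 2, 7, 8, 15), (m, 2, 7, 8, 21), (m, 2, 7, 8, 7), (m, 20, 16, 5, 15), (m, 20, 16, 5, 21), (m, 20, 16, 5, 7), (m, 20, 20, 36, 15), (m, 20, 20, 36, 21), (m, 20, 20, 36, 7), (m, 20, 24, 25, 15), (m, 20, 24, 25, 21), (m, 20, 24, 25, 7), (m, 20, 39, 16, 15), (m, 20, 39, 16, 21), (m, 20, 39, 16, 7), (m, 20, 7, 8, 15), (m, 20, 7, 8, 21), (m, 20, 7, 8, 7), (m, 23, 16, 5, 15), (m, 23, 16, 5, 21), (m, 23, 16, 5, 7), (m, 23, 20, 36, 15), (m, 23, 20, 36, 21), (m, 23, 20, 36, 7), (m, 23, 24, 25, 15), (m, 23, 24, 25, 21), (m, 23, 24, 25, 7), (m, 23, 39, 16, 15), (m, 23, 39, 16, 21), (m, 23, 39, 16, 7), (m, 23, 7, 8, 15), (m, 23, 7, 8, 21), (m, 23, 7, 8, 7)}.
Filtering on G ≥ C ∧ C ≤ 15 leaves {(m, 19, 16, 5, 15), (m, 19, 16, 5, 7), (m, 19, 20, 36, 15), (m, 19, 20, 36, 7), (m, 19, 24, 25, 15), (m, 19, 24, 25, 7), (m, 19, 39, 16, 15), (m, 19, 39, 16, 7), (m, 19, 7, 8, 7), (m, 2, 16, 5, 15), (m, 2, 16, 5, 7), (m, 2, 20, 36, 15), (m, 2, 20, 36, 7), (m, 2, 24, 25, 15), (m, 2, 24, 25, 7), (m, 2, 39, 16, 15), (m, 2, 39, 16, 7), (m, 2, 7, 8, 7), (m, 20, 16, 5, 15), (m, 20, 16, 5, 7), (m, 20, 20, 36, 15), (m, 20, 20, 36, 7), (m, 20, 24, 25, 15), (m, 20, 24, 25, 7), (m, 20, 39, 16, 15), (m, 20, 39, 16, 7), (m, 20, 7, 8, 7), (m, 23, 16, 5, 15), (m, 23, 16, 5, 7), (m, 23, 20, 36, 15), (m, 23, 20, 36, 7), (m, 23, 24, 25, 15), (m, 23, 24, 25, 7), (m, 23, 39, 16, 15), (m, 23, 39, 16, 7), (m, 23, 7, 8, 7)}.
Filtering on E = m ∧ G ≠ 16 leaves {(m, 19, 20, 36, 15), (m, 19, 20, 36, 7), (m, 19, 24, 25, 15), (m, 19, 24, 25, 7), (m, 19, 39, 16, 15), (m, 19, 39, 16, 7), (m, 19, 7, 8, 7), (m, 2, 20, 36, 15), (m, 2, 20, 36, 7), (m, 2, 24, 25, 15), (m, 2, 24, 25, 7), (m, 2, 39, 16, 15), (m, 2, 39, 16, 7), (m, 2, 7, 8, 7), (m, 20, 20, 36, 15), (m, 20, 20, 36, 7), (m, 20, 24, 25, 15), (m, 20, 24, 25, 7), (m, 20, 39, 16, 15), (m, 20, 39, 16, 7), (m, 20, 7, 8, 7), (m, 23, 20, 36, 15), (m, 23, 20, 36, 7), (m, 23, 24, 25, 15), (m, 23, 24, 25, 7), (m, 23, 39, 16, 15), (m, 23, 39, 16, 7), (m, 23, 7, 8, 7)}.
Filtering on C ≠ 7 ∧ F < 19 leaves {(m, 2, 20, 36, 15), (m, 2, 24, 25, 15), (m, 2, 39, 16, 15)}.
π_{F, G} gives {(2, 20), (2, 24), (2, 39)}.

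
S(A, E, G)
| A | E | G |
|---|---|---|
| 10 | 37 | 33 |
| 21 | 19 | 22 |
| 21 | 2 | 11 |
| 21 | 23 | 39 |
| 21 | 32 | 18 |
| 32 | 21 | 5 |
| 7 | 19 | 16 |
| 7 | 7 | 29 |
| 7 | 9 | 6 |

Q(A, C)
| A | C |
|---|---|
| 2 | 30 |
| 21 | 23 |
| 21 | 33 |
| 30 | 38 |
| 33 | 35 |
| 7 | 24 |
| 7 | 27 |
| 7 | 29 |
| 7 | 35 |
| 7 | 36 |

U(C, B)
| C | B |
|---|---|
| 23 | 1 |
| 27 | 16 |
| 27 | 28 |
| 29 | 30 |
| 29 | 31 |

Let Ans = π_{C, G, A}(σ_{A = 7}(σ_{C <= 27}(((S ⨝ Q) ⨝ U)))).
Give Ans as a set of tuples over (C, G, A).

{(27, 16, 7), (27, 29, 7), (27, 6, 7)}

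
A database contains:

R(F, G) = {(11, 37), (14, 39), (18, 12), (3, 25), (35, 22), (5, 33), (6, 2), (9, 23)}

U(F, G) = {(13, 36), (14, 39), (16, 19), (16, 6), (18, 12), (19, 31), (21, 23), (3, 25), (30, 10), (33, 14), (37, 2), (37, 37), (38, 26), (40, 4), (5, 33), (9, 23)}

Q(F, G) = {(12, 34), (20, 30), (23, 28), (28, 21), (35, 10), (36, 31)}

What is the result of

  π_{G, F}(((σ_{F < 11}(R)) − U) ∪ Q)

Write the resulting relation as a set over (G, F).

{(10, 35), (2, 6), (21, 28), (28, 23), (30, 20), (31, 36), (34, 12)}

Filtering on F < 11 leaves {(3, 25), (5, 33), (6, 2), (9, 23)}.
Difference: {(3, 25), (5, 33), (6, 2), (9, 23)} with {(13, 36), (14, 39), (16, 19), (16, 6), (18, 12), (19, 31), (21, 23), (3, 25), (30, 10), (33, 14), (37, 2), (37, 37), (38, 26), (40, 4), (5, 33), (9, 23)} → {(6, 2)}
Union: {(6, 2)} with {(12, 34), (20, 30), (23, 28), (28, 21), (35, 10), (36, 31)} → {(12, 34), (20, 30), (23, 28), (28, 21), (35, 10), (36, 31), (6, 2)}
π[G, F]: project onto (G, F) → {(10, 35), (2, 6), (21, 28), (28, 23), (30, 20), (31, 36), (34, 12)}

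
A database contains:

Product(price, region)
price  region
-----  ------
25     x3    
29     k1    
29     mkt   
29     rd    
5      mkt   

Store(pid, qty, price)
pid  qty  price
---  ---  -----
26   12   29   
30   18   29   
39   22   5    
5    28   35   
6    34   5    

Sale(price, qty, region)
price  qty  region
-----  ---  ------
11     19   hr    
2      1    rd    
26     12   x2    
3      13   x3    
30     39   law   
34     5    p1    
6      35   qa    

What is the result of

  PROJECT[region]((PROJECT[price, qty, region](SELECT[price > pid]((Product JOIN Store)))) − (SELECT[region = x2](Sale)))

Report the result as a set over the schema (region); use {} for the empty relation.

Product ⋈ Store (natural join on price): {(29, k1, 26, 12), (29, k1, 30, 18), (29, mkt, 26, 12), (29, mkt, 30, 18), (29, rd, 26, 12), (29, rd, 30, 18), (5, mkt, 39, 22), (5, mkt, 6, 34)}
Filtering on price > pid leaves {(29, k1, 26, 12), (29, mkt, 26, 12), (29, rd, 26, 12)}.
Projecting to price, qty, region: {(29, 12, k1), (29, 12, mkt), (29, 12, rd)}
Filtering on region = x2 leaves {(26, 12, x2)}.
Taking the difference: {(29, 12, k1), (29, 12, mkt), (29, 12, rd)}
Projecting to region: {k1, mkt, rd}

{k1, mkt, rd}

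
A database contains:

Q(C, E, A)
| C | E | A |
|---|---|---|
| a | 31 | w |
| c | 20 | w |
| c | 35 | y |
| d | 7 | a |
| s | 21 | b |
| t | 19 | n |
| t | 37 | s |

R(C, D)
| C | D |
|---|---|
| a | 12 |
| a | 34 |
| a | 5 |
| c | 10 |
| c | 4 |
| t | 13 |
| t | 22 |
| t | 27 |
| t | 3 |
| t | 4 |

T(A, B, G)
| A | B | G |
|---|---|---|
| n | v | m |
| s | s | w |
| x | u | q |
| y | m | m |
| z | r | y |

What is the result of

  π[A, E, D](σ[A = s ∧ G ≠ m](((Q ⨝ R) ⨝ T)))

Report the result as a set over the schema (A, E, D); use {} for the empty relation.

Joining Q and R on C yields {(a, 31, w, 12), (a, 31, w, 34), (a, 31, w, 5), (c, 20, w, 10), (c, 20, w, 4), (c, 35, y, 10), (c, 35, y, 4), (t, 19, n, 13), (t, 19, n, 22), (t, 19, n, 27), (t, 19, n, 3), (t, 19, n, 4), (t, 37, s, 13), (t, 37, s, 22), (t, 37, s, 27), (t, 37, s, 3), (t, 37, s, 4)}.
Joining (Q ⨝ R) and T on A yields {(c, 35, y, 10, m, m), (c, 35, y, 4, m, m), (t, 19, n, 13, v, m), (t, 19, n, 22, v, m), (t, 19, n, 27, v, m), (t, 19, n, 3, v, m), (t, 19, n, 4, v, m), (t, 37, s, 13, s, w), (t, 37, s, 22, s, w), (t, 37, s, 27, s, w), (t, 37, s, 3, s, w), (t, 37, s, 4, s, w)}.
Apply σ_{A = s ∧ G ≠ m}; surviving tuples: {(t, 37, s, 13, s, w), (t, 37, s, 22, s, w), (t, 37, s, 27, s, w), (t, 37, s, 3, s, w), (t, 37, s, 4, s, w)}
π_{A, E, D} gives {(s, 37, 13), (s, 37, 22), (s, 37, 27), (s, 37, 3), (s, 37, 4)}.

{(s, 37, 13), (s, 37, 22), (s, 37, 27), (s, 37, 3), (s, 37, 4)}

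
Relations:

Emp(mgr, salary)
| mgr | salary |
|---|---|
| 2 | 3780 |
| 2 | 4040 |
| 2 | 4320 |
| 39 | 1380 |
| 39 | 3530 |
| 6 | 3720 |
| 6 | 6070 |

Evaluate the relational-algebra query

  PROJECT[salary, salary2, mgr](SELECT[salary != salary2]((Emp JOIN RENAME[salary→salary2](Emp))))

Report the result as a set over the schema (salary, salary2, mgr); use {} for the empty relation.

{(1380, 3530, 39), (3530, 1380, 39), (3720, 6070, 6), (3780, 4040, 2), (3780, 4320, 2), (4040, 3780, 2), (4040, 4320, 2), (4320, 3780, 2), (4320, 4040, 2), (6070, 3720, 6)}

ρ[salary→salary2]: schema becomes (mgr, salary2); tuples unchanged.
Joining Emp and RENAME[salary→salary2](Emp) on mgr yields {(2, 3780, 3780), (2, 3780, 4040), (2, 3780, 4320), (2, 4040, 3780), (2, 4040, 4040), (2, 4040, 4320), (2, 4320, 3780), (2, 4320, 4040), (2, 4320, 4320), (39, 1380, 1380), (39, 1380, 3530), (39, 3530, 1380), (39, 3530, 3530), (6, 3720, 3720), (6, 3720, 6070), (6, 6070, 3720), (6, 6070, 6070)}.
Selection salary != salary2: {(2, 3780, 4040), (2, 3780, 4320), (2, 4040, 3780), (2, 4040, 4320), (2, 4320, 3780), (2, 4320, 4040), (39, 1380, 3530), (39, 3530, 1380), (6, 3720, 6070), (6, 6070, 3720)}
Projecting to salary, salary2, mgr: {(1380, 3530, 39), (3530, 1380, 39), (3720, 6070, 6), (3780, 4040, 2), (3780, 4320, 2), (4040, 3780, 2), (4040, 4320, 2), (4320, 3780, 2), (4320, 4040, 2), (6070, 3720, 6)}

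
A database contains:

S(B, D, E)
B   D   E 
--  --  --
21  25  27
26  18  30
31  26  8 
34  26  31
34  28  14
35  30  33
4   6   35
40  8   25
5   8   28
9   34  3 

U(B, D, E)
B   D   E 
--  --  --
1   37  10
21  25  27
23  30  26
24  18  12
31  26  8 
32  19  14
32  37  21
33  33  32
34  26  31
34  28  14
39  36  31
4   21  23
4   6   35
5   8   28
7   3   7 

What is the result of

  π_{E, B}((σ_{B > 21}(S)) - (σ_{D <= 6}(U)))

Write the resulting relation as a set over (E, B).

{(14, 34), (25, 40), (30, 26), (31, 34), (33, 35), (8, 31)}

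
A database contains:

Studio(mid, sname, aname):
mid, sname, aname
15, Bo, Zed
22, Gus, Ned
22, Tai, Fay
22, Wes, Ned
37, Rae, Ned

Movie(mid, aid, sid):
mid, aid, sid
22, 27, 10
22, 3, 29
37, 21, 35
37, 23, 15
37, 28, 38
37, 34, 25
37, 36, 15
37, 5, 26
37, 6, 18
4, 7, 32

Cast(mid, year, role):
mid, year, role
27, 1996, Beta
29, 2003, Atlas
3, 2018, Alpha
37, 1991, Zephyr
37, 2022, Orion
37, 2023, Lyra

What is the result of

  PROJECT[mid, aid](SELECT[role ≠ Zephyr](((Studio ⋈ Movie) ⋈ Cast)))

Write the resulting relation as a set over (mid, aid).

{(37, 21), (37, 23), (37, 28), (37, 34), (37, 36), (37, 5), (37, 6)}

Natural join on mid: {(22, Gus, Ned, 27, 10), (22, Gus, Ned, 3, 29), (22, Tai, Fay, 27, 10), (22, Tai, Fay, 3, 29), (22, Wes, Ned, 27, 10), (22, Wes, Ned, 3, 29), (37, Rae, Ned, 21, 35), (37, Rae, Ned, 23, 15), (37, Rae, Ned, 28, 38), (37, Rae, Ned, 34, 25), (37, Rae, Ned, 36, 15), (37, Rae, Ned, 5, 26), (37, Rae, Ned, 6, 18)}
Natural join on mid: {(37, Rae, Ned, 21, 35, 1991, Zephyr), (37, Rae, Ned, 21, 35, 2022, Orion), (37, Rae, Ned, 21, 35, 2023, Lyra), (37, Rae, Ned, 23, 15, 1991, Zephyr), (37, Rae, Ned, 23, 15, 2022, Orion), (37, Rae, Ned, 23, 15, 2023, Lyra), (37, Rae, Ned, 28, 38, 1991, Zephyr), (37, Rae, Ned, 28, 38, 2022, Orion), (37, Rae, Ned, 28, 38, 2023, Lyra), (37, Rae, Ned, 34, 25, 1991, Zephyr), (37, Rae, Ned, 34, 25, 2022, Orion), (37, Rae, Ned, 34, 25, 2023, Lyra), (37, Rae, Ned, 36, 15, 1991, Zephyr), (37, Rae, Ned, 36, 15, 2022, Orion), (37, Rae, Ned, 36, 15, 2023, Lyra), (37, Rae, Ned, 5, 26, 1991, Zephyr), (37, Rae, Ned, 5, 26, 2022, Orion), (37, Rae, Ned, 5, 26, 2023, Lyra), (37, Rae, Ned, 6, 18, 1991, Zephyr), (37, Rae, Ned, 6, 18, 2022, Orion), (37, Rae, Ned, 6, 18, 2023, Lyra)}
σ[role ≠ Zephyr]: keep tuples satisfying role ≠ Zephyr → {(37, Rae, Ned, 21, 35, 2022, Orion), (37, Rae, Ned, 21, 35, 2023, Lyra), (37, Rae, Ned, 23, 15, 2022, Orion), (37, Rae, Ned, 23, 15, 2023, Lyra), (37, Rae, Ned, 28, 38, 2022, Orion), (37, Rae, Ned, 28, 38, 2023, Lyra), (37, Rae, Ned, 34, 25, 2022, Orion), (37, Rae, Ned, 34, 25, 2023, Lyra), (37, Rae, Ned, 36, 15, 2022, Orion), (37, Rae, Ned, 36, 15, 2023, Lyra), (37, Rae, Ned, 5, 26, 2022, Orion), (37, Rae, Ned, 5, 26, 2023, Lyra), (37, Rae, Ned, 6, 18, 2022, Orion), (37, Rae, Ned, 6, 18, 2023, Lyra)}
Keep only column(s) mid, aid (7 duplicate(s) eliminated): {(37, 21), (37, 23), (37, 28), (37, 34), (37, 36), (37, 5), (37, 6)}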